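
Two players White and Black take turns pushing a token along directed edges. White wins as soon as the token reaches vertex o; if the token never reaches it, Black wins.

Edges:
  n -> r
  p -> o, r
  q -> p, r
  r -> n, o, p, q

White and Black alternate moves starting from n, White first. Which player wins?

Black

Track states (vertex, player-to-move).
A0 = {(o,White), (o,Black)}
A1: add {(p,White), (r,White)}.
A2: add {(n,Black), (p,Black), (q,Black)}.
A3: add {(q,White)}.
A4 = A3; e.g. (n,White) stays out. (n,White) never enters ⇒ Black avoids the target.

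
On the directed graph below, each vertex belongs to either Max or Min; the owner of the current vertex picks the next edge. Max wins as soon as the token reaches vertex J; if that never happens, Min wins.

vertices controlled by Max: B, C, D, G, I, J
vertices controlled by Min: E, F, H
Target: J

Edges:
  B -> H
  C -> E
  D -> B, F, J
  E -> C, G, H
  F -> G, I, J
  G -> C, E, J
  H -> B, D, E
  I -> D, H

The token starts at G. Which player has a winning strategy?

Max

A0 = {J}
A1: add {D, G} — D (Max) has D→J; G (Max) has G→J.
G ∈ A1, so Max can force the target.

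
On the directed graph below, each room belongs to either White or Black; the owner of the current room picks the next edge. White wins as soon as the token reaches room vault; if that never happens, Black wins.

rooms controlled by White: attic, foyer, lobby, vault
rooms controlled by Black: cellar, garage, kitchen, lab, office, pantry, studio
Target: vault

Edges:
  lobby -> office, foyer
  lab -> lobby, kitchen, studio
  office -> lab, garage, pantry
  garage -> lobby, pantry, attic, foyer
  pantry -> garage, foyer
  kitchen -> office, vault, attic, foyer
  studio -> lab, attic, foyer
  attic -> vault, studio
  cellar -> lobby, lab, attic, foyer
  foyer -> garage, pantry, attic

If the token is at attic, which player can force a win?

White

A0 = {vault}
A1: add {attic} — attic (White) has attic→vault.
attic ∈ A1, so White can force the target.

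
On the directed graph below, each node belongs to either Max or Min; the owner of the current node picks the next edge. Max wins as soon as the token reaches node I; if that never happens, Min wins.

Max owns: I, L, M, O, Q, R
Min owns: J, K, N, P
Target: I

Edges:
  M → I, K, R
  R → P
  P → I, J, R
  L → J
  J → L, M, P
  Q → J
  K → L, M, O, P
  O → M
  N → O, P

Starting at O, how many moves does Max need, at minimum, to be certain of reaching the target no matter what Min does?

2

A0 = {I}
A1: add {M} — M (Max) has M→I.
A2: add {O} — O (Max) has O→M.
A3 = A2; e.g. J (Min) can still go to L. Fixed point.
O enters the attractor at level 2, so Max can force the target in 2 moves from there.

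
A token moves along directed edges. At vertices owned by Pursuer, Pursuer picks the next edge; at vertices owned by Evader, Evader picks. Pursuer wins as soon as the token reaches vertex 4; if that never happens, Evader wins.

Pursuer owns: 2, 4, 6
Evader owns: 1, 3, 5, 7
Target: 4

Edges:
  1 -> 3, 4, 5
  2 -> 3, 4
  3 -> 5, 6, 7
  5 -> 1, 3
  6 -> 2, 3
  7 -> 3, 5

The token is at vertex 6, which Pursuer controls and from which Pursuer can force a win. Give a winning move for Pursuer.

A0 = {4}
A1: add {2} — 2 (Pursuer) has 2→4.
A2: add {6} — 6 (Pursuer) has 6→2.
A3 = A2; e.g. 1 (Evader) can still go to 3. Fixed point.
From 6, successor 2 is in the attractor (rank 1); the other successor 3 is not.

2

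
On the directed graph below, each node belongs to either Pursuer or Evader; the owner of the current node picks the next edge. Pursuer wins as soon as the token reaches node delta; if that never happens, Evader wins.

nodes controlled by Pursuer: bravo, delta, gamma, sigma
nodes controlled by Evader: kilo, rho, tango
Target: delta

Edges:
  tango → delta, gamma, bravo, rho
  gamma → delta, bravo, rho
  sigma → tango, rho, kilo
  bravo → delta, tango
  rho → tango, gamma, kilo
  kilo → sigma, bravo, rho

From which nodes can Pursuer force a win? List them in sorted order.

bravo, delta, gamma

A0 = {delta}
A1: add {bravo, gamma} — gamma (Pursuer) has gamma→delta; bravo (Pursuer) has bravo→delta.
A2 = A1; e.g. tango (Evader) can still go to rho. Fixed point.
Pursuer's winning region = {bravo, delta, gamma}.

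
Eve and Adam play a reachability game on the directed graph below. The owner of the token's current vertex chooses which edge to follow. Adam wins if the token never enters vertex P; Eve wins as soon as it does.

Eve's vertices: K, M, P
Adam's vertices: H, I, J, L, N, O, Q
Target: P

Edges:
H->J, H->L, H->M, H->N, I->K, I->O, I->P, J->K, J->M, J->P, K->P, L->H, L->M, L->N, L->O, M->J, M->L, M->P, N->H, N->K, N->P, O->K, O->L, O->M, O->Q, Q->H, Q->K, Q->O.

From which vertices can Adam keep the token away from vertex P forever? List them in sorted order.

A0 = {P}
A1: add {K, M} — K (Eve) has K→P; M (Eve) has M→P.
A2: add {J} — J (Adam): all of {K, M, P} already in.
A3 = A2; e.g. H (Adam) can still go to L. Fixed point.
Eve's attractor = {J, K, M, P}; Adam avoids the target exactly from the complement.

H, I, L, N, O, Q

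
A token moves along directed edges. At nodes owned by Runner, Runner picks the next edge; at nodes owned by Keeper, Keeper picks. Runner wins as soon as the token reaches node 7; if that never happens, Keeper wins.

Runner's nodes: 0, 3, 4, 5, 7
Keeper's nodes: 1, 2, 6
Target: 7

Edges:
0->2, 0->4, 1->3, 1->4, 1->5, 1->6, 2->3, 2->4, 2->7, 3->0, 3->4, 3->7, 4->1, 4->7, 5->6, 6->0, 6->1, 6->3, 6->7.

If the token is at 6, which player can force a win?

A0 = {7}
A1: add {3, 4} — 3 (Runner) has 3→7; 4 (Runner) has 4→7.
A2: add {0, 2} — 0 (Runner) has 0→4; 2 (Keeper): all of {3, 4, 7} already in.
A3 = A2; e.g. 1 (Keeper) can still go to 5. Fixed point.
6 never enters the attractor, so Keeper can avoid the target forever.

Keeper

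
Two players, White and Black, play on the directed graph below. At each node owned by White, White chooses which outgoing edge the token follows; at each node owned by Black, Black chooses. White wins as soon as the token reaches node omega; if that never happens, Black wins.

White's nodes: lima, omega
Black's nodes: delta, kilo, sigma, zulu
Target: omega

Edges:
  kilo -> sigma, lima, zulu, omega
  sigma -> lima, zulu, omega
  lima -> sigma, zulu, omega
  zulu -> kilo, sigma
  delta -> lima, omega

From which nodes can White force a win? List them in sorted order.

delta, lima, omega

A0 = {omega}
A1: add {lima} — lima (White) has lima→omega.
A2: add {delta} — delta (Black): all of {lima, omega} already in.
A3 = A2; e.g. kilo (Black) can still go to sigma. Fixed point.
White's winning region = {delta, lima, omega}.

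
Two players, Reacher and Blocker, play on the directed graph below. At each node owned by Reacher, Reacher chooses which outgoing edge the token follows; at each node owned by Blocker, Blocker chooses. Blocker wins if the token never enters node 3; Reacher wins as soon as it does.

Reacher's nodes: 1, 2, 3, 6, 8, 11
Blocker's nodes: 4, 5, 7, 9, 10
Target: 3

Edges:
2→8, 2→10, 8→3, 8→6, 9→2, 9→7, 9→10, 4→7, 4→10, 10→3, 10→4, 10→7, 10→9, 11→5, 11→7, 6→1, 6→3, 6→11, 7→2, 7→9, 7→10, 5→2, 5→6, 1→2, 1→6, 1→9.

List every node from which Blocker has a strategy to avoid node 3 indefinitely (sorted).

A0 = {3}
A1: add {6, 8} — 6 (Reacher) has 6→3; 8 (Reacher) has 8→3.
A2: add {1, 2} — 1 (Reacher) has 1→6; 2 (Reacher) has 2→8.
A3: add {5} — 5 (Blocker): all of {2, 6} already in.
A4: add {11} — 11 (Reacher) has 11→5.
A5 = A4; e.g. 4 (Blocker) can still go to 7. Fixed point.
Reacher's attractor = {1, 2, 3, 5, 6, 8, 11}; Blocker avoids the target exactly from the complement.

4, 7, 9, 10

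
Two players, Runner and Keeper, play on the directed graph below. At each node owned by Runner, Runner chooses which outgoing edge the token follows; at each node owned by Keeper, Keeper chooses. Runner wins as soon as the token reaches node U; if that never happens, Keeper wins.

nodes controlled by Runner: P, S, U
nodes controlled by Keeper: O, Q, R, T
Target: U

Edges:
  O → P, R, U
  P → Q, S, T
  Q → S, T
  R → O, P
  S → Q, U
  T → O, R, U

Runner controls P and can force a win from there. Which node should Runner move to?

S

A0 = {U}
A1: add {S} — S (Runner) has S→U.
A2: add {P} — P (Runner) has P→S.
A3 = A2; e.g. O (Keeper) can still go to R. Fixed point.
From P, successor S is in the attractor (rank 1); the other successors Q, T are not.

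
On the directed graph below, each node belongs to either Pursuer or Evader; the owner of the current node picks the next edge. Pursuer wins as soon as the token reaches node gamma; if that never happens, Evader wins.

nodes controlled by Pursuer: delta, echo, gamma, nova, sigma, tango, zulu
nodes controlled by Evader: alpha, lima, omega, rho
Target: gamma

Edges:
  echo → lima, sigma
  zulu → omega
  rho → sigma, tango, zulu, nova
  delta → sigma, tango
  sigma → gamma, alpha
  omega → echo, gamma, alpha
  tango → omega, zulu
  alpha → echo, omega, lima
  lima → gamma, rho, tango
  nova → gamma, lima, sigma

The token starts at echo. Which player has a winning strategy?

Pursuer

A0 = {gamma}
A1: add {nova, sigma} — sigma (Pursuer) has sigma→gamma; nova (Pursuer) has nova→gamma.
A2: add {delta, echo} — echo (Pursuer) has echo→sigma; delta (Pursuer) has delta→sigma.
A3 = A2; e.g. omega (Evader) can still go to alpha. Fixed point.
echo ∈ A2, so Pursuer can force the target.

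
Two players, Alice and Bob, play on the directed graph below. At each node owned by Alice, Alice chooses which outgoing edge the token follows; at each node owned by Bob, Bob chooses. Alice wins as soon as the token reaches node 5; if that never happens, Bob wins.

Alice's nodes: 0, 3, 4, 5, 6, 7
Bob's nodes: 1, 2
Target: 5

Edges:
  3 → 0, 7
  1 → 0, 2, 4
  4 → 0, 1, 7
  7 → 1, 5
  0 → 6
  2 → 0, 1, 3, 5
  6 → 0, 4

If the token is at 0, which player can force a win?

Alice

A0 = {5}
A1: add {7} — 7 (Alice) has 7→5.
A2: add {3, 4} — 3 (Alice) has 3→7; 4 (Alice) has 4→7.
A3: add {6} — 6 (Alice) has 6→4.
A4: add {0} — 0 (Alice) has 0→6.
A5 = A4; e.g. 1 (Bob) can still go to 2. Fixed point.
0 ∈ A4, so Alice can force the target.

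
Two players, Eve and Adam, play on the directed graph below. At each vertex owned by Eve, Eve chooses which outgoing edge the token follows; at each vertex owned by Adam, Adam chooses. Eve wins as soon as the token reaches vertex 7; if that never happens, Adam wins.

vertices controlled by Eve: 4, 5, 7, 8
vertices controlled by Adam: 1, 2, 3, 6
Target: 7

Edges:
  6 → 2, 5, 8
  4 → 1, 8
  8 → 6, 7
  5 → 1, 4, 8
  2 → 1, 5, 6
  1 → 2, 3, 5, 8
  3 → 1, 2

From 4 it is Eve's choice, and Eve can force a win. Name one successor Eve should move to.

A0 = {7}
A1: add {8} — 8 (Eve) has 8→7.
A2: add {4, 5} — 4 (Eve) has 4→8; 5 (Eve) has 5→8.
A3 = A2; e.g. 1 (Adam) can still go to 2. Fixed point.
From 4, successor 8 is in the attractor (rank 1); the other successor 1 is not.

8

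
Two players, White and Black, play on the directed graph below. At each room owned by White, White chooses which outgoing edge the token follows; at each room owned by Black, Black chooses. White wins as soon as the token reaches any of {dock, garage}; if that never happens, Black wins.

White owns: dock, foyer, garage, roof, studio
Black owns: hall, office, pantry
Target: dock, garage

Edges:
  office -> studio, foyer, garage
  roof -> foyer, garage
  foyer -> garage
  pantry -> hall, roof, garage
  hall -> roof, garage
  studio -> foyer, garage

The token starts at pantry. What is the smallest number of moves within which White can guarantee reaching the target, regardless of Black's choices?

A0 = {dock, garage}
A1: add {foyer, roof, studio} — studio (White) has studio→garage; roof (White) has roof→garage; foyer (White) has foyer→garage.
A2: add {hall, office} — office (Black): all of {studio, foyer, garage} already in; hall (Black): all of {roof, garage} already in.
A3: add {pantry} — pantry (Black): all of {hall, roof, garage} already in.
A3 = all vertices. Fixed point.
pantry enters the attractor at level 3, so White can force the target in 3 moves from there.

3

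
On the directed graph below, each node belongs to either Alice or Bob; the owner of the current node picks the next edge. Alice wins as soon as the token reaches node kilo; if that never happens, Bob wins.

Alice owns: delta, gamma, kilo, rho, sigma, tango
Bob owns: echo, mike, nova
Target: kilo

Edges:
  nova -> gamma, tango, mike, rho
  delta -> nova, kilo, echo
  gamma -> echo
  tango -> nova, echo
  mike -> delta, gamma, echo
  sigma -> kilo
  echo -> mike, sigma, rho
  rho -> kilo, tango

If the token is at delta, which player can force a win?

A0 = {kilo}
A1: add {delta, rho, sigma} — delta (Alice) has delta→kilo; sigma (Alice) has sigma→kilo; rho (Alice) has rho→kilo.
A2 = A1; e.g. nova (Bob) can still go to gamma. Fixed point.
delta ∈ A1, so Alice can force the target.

Alice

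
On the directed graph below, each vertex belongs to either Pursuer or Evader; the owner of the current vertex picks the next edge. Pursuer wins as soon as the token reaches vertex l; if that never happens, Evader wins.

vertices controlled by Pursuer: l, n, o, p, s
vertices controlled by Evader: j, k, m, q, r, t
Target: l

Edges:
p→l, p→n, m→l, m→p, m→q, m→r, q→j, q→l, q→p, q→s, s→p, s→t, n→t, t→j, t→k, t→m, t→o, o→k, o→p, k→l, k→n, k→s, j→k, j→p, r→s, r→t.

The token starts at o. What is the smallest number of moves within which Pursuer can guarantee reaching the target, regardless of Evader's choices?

A0 = {l}
A1: add {p} — p (Pursuer) has p→l.
A2: add {o, s} — o (Pursuer) has o→p; s (Pursuer) has s→p.
A3 = A2; e.g. j (Evader) can still go to k. Fixed point.
o enters the attractor at level 2, so Pursuer can force the target in 2 moves from there.

2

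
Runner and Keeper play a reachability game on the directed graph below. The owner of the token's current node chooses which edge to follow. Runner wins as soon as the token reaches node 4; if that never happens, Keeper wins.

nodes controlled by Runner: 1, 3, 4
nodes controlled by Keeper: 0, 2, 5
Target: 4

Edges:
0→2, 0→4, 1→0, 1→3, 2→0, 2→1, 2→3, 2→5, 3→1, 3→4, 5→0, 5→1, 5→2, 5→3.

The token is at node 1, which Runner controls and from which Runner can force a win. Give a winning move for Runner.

3

A0 = {4}
A1: add {3} — 3 (Runner) has 3→4.
A2: add {1} — 1 (Runner) has 1→3.
A3 = A2; e.g. 0 (Keeper) can still go to 2. Fixed point.
From 1, successor 3 is in the attractor (rank 1); the other successor 0 is not.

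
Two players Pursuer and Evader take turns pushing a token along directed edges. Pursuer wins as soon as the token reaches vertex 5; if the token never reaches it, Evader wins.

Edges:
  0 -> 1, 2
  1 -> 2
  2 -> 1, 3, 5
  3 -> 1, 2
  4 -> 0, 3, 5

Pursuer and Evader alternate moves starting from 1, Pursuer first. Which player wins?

Evader

Track states (vertex, player-to-move).
A0 = {(5,Pursuer), (5,Evader)}
A1: add {(2,Pursuer), (4,Pursuer)}.
A2: add {(1,Evader)}.
A3: add {(0,Pursuer), (3,Pursuer)}.
A4: add {(4,Evader)}.
A5 = A4; e.g. (0,Evader) stays out. (1,Pursuer) never enters ⇒ Evader avoids the target.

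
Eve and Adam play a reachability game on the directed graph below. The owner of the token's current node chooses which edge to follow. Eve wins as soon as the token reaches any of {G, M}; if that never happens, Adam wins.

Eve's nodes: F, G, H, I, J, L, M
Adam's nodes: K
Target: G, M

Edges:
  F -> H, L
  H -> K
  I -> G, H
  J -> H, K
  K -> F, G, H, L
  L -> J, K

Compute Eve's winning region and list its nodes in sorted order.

G, I, M

A0 = {G, M}
A1: add {I} — I (Eve) has I→G.
A2 = A1; e.g. F (Eve) has no edge into A1. Fixed point.
Eve's winning region = {G, I, M}.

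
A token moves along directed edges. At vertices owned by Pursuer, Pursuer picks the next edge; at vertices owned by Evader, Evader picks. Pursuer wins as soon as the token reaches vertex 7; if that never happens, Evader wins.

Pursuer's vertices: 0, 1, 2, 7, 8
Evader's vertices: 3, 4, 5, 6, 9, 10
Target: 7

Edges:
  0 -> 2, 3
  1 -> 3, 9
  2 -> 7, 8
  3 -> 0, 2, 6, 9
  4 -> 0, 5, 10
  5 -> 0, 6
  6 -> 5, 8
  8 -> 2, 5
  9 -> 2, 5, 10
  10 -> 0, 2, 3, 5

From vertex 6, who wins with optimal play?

Evader

A0 = {7}
A1: add {2} — 2 (Pursuer) has 2→7.
A2: add {0, 8} — 0 (Pursuer) has 0→2; 8 (Pursuer) has 8→2.
A3 = A2; e.g. 1 (Pursuer) has no edge into A2. Fixed point.
6 never enters the attractor, so Evader can avoid the target forever.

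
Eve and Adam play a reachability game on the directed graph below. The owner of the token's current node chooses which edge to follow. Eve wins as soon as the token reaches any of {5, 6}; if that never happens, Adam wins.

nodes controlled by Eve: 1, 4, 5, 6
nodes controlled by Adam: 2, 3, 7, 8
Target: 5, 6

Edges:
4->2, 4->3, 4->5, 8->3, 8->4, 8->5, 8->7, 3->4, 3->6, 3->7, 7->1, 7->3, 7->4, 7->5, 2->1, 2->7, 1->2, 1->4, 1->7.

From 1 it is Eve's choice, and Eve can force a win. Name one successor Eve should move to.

4

A0 = {5, 6}
A1: add {4} — 4 (Eve) has 4→5.
A2: add {1} — 1 (Eve) has 1→4.
A3 = A2; e.g. 2 (Adam) can still go to 7. Fixed point.
From 1, successor 4 is in the attractor (rank 1); the other successors 2, 7 are not.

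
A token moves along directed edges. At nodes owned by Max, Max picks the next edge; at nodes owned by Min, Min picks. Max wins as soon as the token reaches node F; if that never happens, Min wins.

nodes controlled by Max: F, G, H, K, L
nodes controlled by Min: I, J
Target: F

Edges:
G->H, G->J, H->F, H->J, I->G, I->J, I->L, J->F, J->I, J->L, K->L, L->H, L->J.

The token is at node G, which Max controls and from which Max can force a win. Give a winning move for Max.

A0 = {F}
A1: add {H} — H (Max) has H→F.
A2: add {G, L} — G (Max) has G→H; L (Max) has L→H.
A3: add {K} — K (Max) has K→L.
A4 = A3; e.g. I (Min) can still go to J. Fixed point.
From G, successor H is in the attractor (rank 1); the other successor J is not.

H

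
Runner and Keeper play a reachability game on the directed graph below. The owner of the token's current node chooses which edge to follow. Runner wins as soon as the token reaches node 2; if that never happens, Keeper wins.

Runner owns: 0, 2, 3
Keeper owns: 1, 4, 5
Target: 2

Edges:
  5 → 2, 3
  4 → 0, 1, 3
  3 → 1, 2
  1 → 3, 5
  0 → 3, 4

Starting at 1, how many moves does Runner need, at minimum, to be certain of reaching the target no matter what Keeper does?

A0 = {2}
A1: add {3} — 3 (Runner) has 3→2.
A2: add {0, 5} — 0 (Runner) has 0→3; 5 (Keeper): all of {2, 3} already in.
A3: add {1} — 1 (Keeper): all of {3, 5} already in.
1 enters the attractor at level 3, so Runner can force the target in 3 moves from there.

3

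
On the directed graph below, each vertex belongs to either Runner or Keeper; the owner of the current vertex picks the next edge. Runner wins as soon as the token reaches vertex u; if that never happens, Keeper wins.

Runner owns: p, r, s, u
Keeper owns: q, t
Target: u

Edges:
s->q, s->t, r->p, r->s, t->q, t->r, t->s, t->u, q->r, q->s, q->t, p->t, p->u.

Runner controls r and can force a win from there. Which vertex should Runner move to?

p

A0 = {u}
A1: add {p} — p (Runner) has p→u.
A2: add {r} — r (Runner) has r→p.
A3 = A2; e.g. q (Keeper) can still go to s. Fixed point.
From r, successor p is in the attractor (rank 1); the other successor s is not.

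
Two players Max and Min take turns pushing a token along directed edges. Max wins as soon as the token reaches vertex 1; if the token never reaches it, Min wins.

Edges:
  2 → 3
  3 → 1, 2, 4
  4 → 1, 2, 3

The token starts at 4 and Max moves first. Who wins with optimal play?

Max

Track states (vertex, player-to-move).
A0 = {(1,Max), (1,Min)}
A1: add {(3,Max), (4,Max)}.
(4,Max) ∈ A1 ⇒ Max forces the target.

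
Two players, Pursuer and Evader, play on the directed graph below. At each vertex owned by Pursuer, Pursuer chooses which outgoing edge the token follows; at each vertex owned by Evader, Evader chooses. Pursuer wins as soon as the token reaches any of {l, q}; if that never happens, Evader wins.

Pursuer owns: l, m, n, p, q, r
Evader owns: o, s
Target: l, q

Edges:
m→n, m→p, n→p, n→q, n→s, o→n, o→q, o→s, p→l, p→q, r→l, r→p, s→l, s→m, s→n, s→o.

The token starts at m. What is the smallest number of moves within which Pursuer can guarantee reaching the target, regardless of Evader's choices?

A0 = {l, q}
A1: add {n, p, r} — n (Pursuer) has n→q; p (Pursuer) has p→l; r (Pursuer) has r→l.
A2: add {m} — m (Pursuer) has m→n.
A3 = A2; e.g. o (Evader) can still go to s. Fixed point.
m enters the attractor at level 2, so Pursuer can force the target in 2 moves from there.

2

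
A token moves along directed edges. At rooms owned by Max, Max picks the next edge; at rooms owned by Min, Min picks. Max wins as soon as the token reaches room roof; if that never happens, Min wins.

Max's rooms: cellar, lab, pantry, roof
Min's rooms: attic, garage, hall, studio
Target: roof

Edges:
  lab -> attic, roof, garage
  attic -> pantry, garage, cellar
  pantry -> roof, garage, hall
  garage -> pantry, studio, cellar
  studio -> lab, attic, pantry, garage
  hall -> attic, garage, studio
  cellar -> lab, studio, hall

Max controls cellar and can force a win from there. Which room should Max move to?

A0 = {roof}
A1: add {lab, pantry} — lab (Max) has lab→roof; pantry (Max) has pantry→roof.
A2: add {cellar} — cellar (Max) has cellar→lab.
A3 = A2; e.g. attic (Min) can still go to garage. Fixed point.
From cellar, successor lab is in the attractor (rank 1); the other successors hall, studio are not.

lab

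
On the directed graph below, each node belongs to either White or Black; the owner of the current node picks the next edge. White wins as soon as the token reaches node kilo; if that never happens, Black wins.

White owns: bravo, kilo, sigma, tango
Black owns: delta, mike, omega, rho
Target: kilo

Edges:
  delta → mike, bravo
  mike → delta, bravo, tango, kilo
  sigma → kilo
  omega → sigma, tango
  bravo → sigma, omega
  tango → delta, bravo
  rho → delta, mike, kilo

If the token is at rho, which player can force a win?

Black

A0 = {kilo}
A1: add {sigma} — sigma (White) has sigma→kilo.
A2: add {bravo} — bravo (White) has bravo→sigma.
A3: add {tango} — tango (White) has tango→bravo.
A4: add {omega} — omega (Black): all of {sigma, tango} already in.
A5 = A4; e.g. delta (Black) can still go to mike. Fixed point.
rho never enters the attractor, so Black can avoid the target forever.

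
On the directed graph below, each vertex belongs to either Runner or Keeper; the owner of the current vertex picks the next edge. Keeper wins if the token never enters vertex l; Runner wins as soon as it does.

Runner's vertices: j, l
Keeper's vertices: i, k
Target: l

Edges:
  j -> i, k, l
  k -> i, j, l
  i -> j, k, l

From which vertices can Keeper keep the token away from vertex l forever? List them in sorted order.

A0 = {l}
A1: add {j} — j (Runner) has j→l.
A2 = A1; e.g. i (Keeper) can still go to k. Fixed point.
Runner's attractor = {j, l}; Keeper avoids the target exactly from the complement.

i, k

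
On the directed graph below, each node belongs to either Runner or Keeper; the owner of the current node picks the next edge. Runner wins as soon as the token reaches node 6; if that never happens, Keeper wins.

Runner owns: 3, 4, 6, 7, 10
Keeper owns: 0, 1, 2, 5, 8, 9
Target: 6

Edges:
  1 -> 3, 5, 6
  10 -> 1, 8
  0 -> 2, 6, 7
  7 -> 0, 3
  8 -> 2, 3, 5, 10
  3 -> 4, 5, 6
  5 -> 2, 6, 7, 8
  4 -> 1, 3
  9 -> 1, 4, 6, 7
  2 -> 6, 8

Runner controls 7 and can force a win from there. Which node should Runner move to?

3

A0 = {6}
A1: add {3} — 3 (Runner) has 3→6.
A2: add {4, 7} — 4 (Runner) has 4→3; 7 (Runner) has 7→3.
A3 = A2; e.g. 0 (Keeper) can still go to 2. Fixed point.
From 7, successor 3 is in the attractor (rank 1); the other successor 0 is not.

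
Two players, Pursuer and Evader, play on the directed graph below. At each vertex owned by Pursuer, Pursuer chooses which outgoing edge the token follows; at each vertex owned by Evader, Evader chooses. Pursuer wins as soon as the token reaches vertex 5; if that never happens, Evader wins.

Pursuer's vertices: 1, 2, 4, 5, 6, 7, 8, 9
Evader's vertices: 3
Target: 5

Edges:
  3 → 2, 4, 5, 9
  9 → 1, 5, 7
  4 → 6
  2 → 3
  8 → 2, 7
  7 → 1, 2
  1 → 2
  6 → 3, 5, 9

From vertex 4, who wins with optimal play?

A0 = {5}
A1: add {6, 9} — 6 (Pursuer) has 6→5; 9 (Pursuer) has 9→5.
A2: add {4} — 4 (Pursuer) has 4→6.
A3 = A2; e.g. 1 (Pursuer) has no edge into A2. Fixed point.
4 ∈ A2, so Pursuer can force the target.

Pursuer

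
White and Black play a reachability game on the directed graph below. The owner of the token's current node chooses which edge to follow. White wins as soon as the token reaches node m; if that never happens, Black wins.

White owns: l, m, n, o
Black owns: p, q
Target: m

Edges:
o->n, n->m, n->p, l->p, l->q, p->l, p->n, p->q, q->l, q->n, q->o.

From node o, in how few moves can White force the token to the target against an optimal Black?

2

A0 = {m}
A1: add {n} — n (White) has n→m.
A2: add {o} — o (White) has o→n.
A3 = A2; e.g. l (White) has no edge into A2. Fixed point.
o enters the attractor at level 2, so White can force the target in 2 moves from there.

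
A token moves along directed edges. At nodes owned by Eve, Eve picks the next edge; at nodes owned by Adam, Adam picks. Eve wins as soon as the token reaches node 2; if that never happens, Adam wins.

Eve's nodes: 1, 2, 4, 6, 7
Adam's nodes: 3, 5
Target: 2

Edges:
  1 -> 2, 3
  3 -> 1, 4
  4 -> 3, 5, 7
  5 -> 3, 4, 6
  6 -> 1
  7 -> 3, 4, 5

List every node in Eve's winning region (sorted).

1, 2, 6

A0 = {2}
A1: add {1} — 1 (Eve) has 1→2.
A2: add {6} — 6 (Eve) has 6→1.
A3 = A2; e.g. 3 (Adam) can still go to 4. Fixed point.
Eve's winning region = {1, 2, 6}.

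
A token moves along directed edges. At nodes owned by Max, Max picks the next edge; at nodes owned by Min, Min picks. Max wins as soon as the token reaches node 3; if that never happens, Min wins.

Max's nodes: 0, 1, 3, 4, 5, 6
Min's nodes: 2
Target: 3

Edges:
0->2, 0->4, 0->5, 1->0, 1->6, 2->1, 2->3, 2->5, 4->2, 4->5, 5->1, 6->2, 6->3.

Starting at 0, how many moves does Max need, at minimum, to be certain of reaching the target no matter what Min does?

A0 = {3}
A1: add {6} — 6 (Max) has 6→3.
A2: add {1} — 1 (Max) has 1→6.
A3: add {5} — 5 (Max) has 5→1.
A4: add {0, 2, 4} — 0 (Max) has 0→5; 2 (Min): all of {1, 3, 5} already in; 4 (Max) has 4→5.
A4 = all vertices. Fixed point.
0 enters the attractor at level 4, so Max can force the target in 4 moves from there.

4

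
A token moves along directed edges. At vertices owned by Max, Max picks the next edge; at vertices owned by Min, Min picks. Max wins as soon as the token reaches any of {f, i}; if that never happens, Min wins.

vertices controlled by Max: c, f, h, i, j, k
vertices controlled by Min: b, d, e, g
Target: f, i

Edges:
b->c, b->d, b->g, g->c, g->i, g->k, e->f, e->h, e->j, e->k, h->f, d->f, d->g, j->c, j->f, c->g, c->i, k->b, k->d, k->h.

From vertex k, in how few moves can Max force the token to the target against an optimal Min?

A0 = {f, i}
A1: add {c, h, j} — c (Max) has c→i; h (Max) has h→f; j (Max) has j→f.
A2: add {k} — k (Max) has k→h.
k enters the attractor at level 2, so Max can force the target in 2 moves from there.

2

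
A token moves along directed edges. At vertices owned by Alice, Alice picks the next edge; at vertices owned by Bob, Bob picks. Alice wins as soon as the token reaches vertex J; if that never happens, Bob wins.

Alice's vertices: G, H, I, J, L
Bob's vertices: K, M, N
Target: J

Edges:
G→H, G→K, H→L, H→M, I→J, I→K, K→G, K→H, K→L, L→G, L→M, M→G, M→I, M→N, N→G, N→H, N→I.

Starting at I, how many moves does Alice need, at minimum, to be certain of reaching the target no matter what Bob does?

1

A0 = {J}
A1: add {I} — I (Alice) has I→J.
A2 = A1; e.g. G (Alice) has no edge into A1. Fixed point.
I enters the attractor at level 1, so Alice can force the target in 1 move from there.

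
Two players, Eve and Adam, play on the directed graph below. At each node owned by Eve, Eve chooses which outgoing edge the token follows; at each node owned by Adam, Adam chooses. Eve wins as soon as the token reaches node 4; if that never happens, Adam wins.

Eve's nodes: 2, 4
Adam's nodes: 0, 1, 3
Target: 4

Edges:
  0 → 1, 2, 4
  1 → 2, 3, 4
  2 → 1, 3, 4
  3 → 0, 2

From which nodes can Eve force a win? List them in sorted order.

A0 = {4}
A1: add {2} — 2 (Eve) has 2→4.
A2 = A1; e.g. 0 (Adam) can still go to 1. Fixed point.
Eve's winning region = {2, 4}.

2, 4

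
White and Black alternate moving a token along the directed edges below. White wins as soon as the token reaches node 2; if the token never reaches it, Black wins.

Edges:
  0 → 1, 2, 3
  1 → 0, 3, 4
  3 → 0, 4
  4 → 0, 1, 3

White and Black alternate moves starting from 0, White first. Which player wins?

White

Track states (vertex, player-to-move).
A0 = {(2,White), (2,Black)}
A1: add {(0,White)}.
(0,White) ∈ A1 ⇒ White forces the target.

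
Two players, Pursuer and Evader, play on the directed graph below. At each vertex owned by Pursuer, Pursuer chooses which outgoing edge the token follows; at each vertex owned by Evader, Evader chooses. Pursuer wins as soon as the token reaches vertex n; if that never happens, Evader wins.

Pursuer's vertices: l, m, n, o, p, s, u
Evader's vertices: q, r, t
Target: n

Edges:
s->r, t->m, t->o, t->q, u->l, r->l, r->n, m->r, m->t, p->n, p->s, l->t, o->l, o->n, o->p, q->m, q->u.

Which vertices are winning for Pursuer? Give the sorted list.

A0 = {n}
A1: add {o, p} — o (Pursuer) has o→n; p (Pursuer) has p→n.
A2 = A1; e.g. l (Pursuer) has no edge into A1. Fixed point.
Pursuer's winning region = {n, o, p}.

n, o, p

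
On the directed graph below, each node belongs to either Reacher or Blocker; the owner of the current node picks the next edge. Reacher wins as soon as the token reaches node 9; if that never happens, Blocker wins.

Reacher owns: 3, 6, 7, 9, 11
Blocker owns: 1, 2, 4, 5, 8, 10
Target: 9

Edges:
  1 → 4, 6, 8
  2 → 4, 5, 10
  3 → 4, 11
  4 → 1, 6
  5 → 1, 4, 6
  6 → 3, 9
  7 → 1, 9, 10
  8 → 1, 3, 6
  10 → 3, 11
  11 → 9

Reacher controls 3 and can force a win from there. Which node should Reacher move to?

11

A0 = {9}
A1: add {6, 7, 11} — 6 (Reacher) has 6→9; 7 (Reacher) has 7→9; 11 (Reacher) has 11→9.
A2: add {3} — 3 (Reacher) has 3→11.
A3: add {10} — 10 (Blocker): all of {3, 11} already in.
A4 = A3; e.g. 1 (Blocker) can still go to 4. Fixed point.
From 3, successor 11 is in the attractor (rank 1); the other successor 4 is not.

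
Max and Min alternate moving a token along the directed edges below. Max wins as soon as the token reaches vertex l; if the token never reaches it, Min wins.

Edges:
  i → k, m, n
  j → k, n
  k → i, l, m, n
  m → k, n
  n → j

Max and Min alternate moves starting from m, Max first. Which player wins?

Track states (vertex, player-to-move).
A0 = {(l,Max), (l,Min)}
A1: add {(k,Max)}.
A2 = A1; e.g. (i,Max) stays out. (m,Max) never enters ⇒ Min avoids the target.

Min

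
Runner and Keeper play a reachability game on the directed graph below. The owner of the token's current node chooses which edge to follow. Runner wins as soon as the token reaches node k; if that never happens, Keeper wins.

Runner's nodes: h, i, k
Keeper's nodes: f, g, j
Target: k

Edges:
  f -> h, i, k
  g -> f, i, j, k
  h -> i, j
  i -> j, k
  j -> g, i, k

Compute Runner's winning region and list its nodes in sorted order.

A0 = {k}
A1: add {i} — i (Runner) has i→k.
A2: add {h} — h (Runner) has h→i.
A3: add {f} — f (Keeper): all of {h, i, k} already in.
A4 = A3; e.g. g (Keeper) can still go to j. Fixed point.
Runner's winning region = {f, h, i, k}.

f, h, i, k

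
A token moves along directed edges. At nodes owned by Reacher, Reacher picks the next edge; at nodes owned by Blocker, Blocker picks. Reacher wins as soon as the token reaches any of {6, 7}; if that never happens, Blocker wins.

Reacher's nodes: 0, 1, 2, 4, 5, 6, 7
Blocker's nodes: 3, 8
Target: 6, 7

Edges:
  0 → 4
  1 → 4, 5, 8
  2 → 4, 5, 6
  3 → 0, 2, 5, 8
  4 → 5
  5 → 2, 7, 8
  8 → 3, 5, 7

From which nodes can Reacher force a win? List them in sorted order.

A0 = {6, 7}
A1: add {2, 5} — 2 (Reacher) has 2→6; 5 (Reacher) has 5→7.
A2: add {1, 4} — 1 (Reacher) has 1→5; 4 (Reacher) has 4→5.
A3: add {0} — 0 (Reacher) has 0→4.
A4 = A3; e.g. 3 (Blocker) can still go to 8. Fixed point.
Reacher's winning region = {0, 1, 2, 4, 5, 6, 7}.

0, 1, 2, 4, 5, 6, 7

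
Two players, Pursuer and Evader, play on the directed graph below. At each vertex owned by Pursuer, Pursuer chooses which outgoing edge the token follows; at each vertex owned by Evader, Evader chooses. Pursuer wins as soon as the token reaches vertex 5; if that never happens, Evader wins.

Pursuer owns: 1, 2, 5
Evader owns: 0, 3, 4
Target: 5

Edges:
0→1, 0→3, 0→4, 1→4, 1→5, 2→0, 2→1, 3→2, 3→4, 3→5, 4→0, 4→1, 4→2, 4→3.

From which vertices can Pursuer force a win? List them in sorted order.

A0 = {5}
A1: add {1} — 1 (Pursuer) has 1→5.
A2: add {2} — 2 (Pursuer) has 2→1.
A3 = A2; e.g. 0 (Evader) can still go to 3. Fixed point.
Pursuer's winning region = {1, 2, 5}.

1, 2, 5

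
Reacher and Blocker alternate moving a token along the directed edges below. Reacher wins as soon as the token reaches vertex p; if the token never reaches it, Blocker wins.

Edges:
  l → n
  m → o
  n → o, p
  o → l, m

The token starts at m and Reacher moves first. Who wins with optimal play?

Blocker

Track states (vertex, player-to-move).
A0 = {(p,Reacher), (p,Blocker)}
A1: add {(n,Reacher)}.
A2: add {(l,Blocker)}.
A3: add {(o,Reacher)}.
A4: add {(m,Blocker), (n,Blocker)}.
A5: add {(l,Reacher)}.
A6 = A5; e.g. (m,Reacher) stays out. (m,Reacher) never enters ⇒ Blocker avoids the target.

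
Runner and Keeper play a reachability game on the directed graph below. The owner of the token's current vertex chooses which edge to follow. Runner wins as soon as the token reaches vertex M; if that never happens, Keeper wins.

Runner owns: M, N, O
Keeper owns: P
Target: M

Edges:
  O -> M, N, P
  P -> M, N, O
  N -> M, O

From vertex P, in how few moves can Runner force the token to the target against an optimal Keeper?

2

A0 = {M}
A1: add {N, O} — N (Runner) has N→M; O (Runner) has O→M.
A2: add {P} — P (Keeper): all of {M, N, O} already in.
A2 = all vertices. Fixed point.
P enters the attractor at level 2, so Runner can force the target in 2 moves from there.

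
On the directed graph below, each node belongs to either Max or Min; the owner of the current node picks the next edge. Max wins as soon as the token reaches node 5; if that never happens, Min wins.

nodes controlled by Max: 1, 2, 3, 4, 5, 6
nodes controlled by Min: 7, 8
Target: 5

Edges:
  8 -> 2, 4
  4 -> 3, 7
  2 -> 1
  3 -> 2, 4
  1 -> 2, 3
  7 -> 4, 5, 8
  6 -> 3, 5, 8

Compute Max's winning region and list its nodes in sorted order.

A0 = {5}
A1: add {6} — 6 (Max) has 6→5.
A2 = A1; e.g. 1 (Max) has no edge into A1. Fixed point.
Max's winning region = {5, 6}.

5, 6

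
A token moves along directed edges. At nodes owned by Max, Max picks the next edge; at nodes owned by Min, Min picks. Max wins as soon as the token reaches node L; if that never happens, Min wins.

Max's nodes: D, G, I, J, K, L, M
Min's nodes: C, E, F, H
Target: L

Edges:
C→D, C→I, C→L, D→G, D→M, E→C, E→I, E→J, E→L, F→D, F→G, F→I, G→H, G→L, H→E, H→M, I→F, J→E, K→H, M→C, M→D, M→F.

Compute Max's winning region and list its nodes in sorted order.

A0 = {L}
A1: add {G} — G (Max) has G→L.
A2: add {D} — D (Max) has D→G.
A3: add {M} — M (Max) has M→D.
A4 = A3; e.g. C (Min) can still go to I. Fixed point.
Max's winning region = {D, G, L, M}.

D, G, L, M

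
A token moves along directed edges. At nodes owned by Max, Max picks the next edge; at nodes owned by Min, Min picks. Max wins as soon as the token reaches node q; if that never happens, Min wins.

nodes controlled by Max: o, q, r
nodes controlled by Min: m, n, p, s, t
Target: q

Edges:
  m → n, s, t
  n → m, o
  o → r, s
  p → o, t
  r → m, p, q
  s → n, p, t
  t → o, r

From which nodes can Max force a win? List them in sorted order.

A0 = {q}
A1: add {r} — r (Max) has r→q.
A2: add {o} — o (Max) has o→r.
A3: add {t} — t (Min): all of {o, r} already in.
A4: add {p} — p (Min): all of {o, t} already in.
A5 = A4; e.g. m (Min) can still go to n. Fixed point.
Max's winning region = {o, p, q, r, t}.

o, p, q, r, t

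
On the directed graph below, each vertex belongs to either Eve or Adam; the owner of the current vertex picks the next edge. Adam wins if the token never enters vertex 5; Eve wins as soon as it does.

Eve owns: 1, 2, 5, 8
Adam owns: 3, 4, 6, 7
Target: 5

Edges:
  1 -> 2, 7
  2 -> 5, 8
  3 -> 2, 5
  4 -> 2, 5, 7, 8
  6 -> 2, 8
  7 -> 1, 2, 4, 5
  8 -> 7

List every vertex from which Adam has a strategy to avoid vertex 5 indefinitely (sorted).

4, 6, 7, 8

A0 = {5}
A1: add {2} — 2 (Eve) has 2→5.
A2: add {1, 3} — 1 (Eve) has 1→2; 3 (Adam): all of {2, 5} already in.
A3 = A2; e.g. 4 (Adam) can still go to 7. Fixed point.
Eve's attractor = {1, 2, 3, 5}; Adam avoids the target exactly from the complement.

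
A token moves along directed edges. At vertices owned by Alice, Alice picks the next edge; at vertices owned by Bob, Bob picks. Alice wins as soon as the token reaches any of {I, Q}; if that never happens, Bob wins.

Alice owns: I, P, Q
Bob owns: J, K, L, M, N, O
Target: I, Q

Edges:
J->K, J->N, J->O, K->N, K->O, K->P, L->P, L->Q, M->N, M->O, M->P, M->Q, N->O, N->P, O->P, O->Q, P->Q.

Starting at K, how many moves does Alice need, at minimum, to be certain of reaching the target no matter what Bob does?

A0 = {I, Q}
A1: add {P} — P (Alice) has P→Q.
A2: add {L, O} — L (Bob): all of {P, Q} already in; O (Bob): all of {P, Q} already in.
A3: add {N} — N (Bob): all of {O, P} already in.
A4: add {K, M} — K (Bob): all of {N, O, P} already in; M (Bob): all of {N, O, P, Q} already in.
K enters the attractor at level 4, so Alice can force the target in 4 moves from there.

4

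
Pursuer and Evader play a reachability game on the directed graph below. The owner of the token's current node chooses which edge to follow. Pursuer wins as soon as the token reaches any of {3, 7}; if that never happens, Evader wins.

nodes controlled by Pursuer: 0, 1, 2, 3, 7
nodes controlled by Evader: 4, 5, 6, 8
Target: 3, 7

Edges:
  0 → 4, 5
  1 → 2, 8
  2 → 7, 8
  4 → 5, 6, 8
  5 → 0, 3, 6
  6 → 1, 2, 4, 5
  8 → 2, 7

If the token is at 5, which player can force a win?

Evader

A0 = {3, 7}
A1: add {2} — 2 (Pursuer) has 2→7.
A2: add {1, 8} — 1 (Pursuer) has 1→2; 8 (Evader): all of {2, 7} already in.
A3 = A2; e.g. 0 (Pursuer) has no edge into A2. Fixed point.
5 never enters the attractor, so Evader can avoid the target forever.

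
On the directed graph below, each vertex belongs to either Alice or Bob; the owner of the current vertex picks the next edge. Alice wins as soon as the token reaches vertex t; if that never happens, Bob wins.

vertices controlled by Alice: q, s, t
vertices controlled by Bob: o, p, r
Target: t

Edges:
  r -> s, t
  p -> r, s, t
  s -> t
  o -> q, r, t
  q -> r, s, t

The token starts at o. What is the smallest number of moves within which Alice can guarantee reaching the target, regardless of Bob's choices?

3

A0 = {t}
A1: add {q, s} — q (Alice) has q→t; s (Alice) has s→t.
A2: add {r} — r (Bob): all of {s, t} already in.
A3: add {o, p} — o (Bob): all of {q, r, t} already in; p (Bob): all of {r, s, t} already in.
A3 = all vertices. Fixed point.
o enters the attractor at level 3, so Alice can force the target in 3 moves from there.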